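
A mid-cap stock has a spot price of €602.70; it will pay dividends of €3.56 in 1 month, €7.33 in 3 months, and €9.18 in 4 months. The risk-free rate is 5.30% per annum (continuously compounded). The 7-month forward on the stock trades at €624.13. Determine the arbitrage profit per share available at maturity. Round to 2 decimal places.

€22.92 per share

PV(dividends) I = 3.56·e^(−0.0530·1/12) + 7.33·e^(−0.0530·3/12) + 9.18·e^(−0.0530·4/12) = 19.7971
Fair forward F* = (S − I)·e^(rT) = (602.70 − 19.7971)·e^0.030917 = 582.9029 × 1.031400 = 601.2061
Market €624.13 > fair 601.2061: forward overpriced → cash-and-carry (borrow at r, buy the stock and collect the dividends, short the forward).
Profit at T = |F_mkt − F*| = |624.13 − 601.2061| = €22.92 per share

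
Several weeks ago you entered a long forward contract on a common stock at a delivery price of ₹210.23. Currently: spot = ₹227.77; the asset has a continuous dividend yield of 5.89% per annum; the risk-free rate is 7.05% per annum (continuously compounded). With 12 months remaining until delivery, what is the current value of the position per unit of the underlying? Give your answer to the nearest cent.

Current fair forward for the remaining 12 months: F = S·e^((r − q)·T), (r − q) = 0.0705 − 0.0589 = 0.0116
F = 227.77 · e^(0.0116 × 12/12) = 227.77 × 1.011668 = 230.4276
Value of long forward = (F − K)·e^(−rT) = (230.4276 − 210.23) · e^(−0.0705·12/12)
= 20.1976 × 0.931928 = 18.82

₹18.82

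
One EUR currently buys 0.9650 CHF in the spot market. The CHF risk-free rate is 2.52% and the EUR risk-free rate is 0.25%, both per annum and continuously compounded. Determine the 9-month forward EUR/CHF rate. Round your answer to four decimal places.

F = S·e^((r_CHF − r_EUR)T) = 0.9650 · e^((0.0252 − 0.0025) × 9/12)
= 0.9650 · e^0.017025 = 0.9650 × 1.017171
F = 0.9816 CHF per EUR

0.9816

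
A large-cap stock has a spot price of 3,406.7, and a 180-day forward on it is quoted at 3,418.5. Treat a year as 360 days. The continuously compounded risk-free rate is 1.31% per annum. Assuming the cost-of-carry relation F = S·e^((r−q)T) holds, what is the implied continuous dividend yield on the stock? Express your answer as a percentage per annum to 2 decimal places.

0.62%

From F = S·e^((r−q)T): (r − q) = ln(F/S)/T
ln(3418.5/3406.7) = ln(1.003464) = 0.003458
(r − q) = 0.003458 / (180/360) = 0.006916
q = r − ln(F/S)/T = 0.0131 − 0.006916 = 0.006184
q = 0.62%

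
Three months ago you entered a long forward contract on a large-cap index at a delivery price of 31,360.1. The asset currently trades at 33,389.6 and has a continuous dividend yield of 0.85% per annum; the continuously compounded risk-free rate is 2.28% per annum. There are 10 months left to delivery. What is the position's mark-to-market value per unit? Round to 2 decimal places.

2384.04

Current fair forward for the remaining 10 months: F = S·e^((r − q)·T), (r − q) = 0.0228 − 0.0085 = 0.0143
F = 33389.6 · e^(0.0143 × 10/12) = 33389.6 × 1.01198795 = 33789.8729
Value of long forward = (F − K)·e^(−rT) = (33789.8729 − 31360.1) · e^(−0.0228·10/12)
= 2429.7729 × 0.98117936 = 2384.04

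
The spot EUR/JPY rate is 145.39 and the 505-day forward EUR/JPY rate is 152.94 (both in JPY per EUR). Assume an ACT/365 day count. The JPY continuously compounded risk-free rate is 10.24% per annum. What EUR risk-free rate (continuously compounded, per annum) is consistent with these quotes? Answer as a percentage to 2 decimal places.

6.58%

F = S·e^((r_JPY − r_EUR)T) ⇒ r_EUR = r_JPY − ln(F/S)/T
ln(152.94/145.39) = 0.050626; /(505/365) = 0.036591
r_EUR = 0.1024 − 0.036591 = 0.065809
r_EUR = 6.58%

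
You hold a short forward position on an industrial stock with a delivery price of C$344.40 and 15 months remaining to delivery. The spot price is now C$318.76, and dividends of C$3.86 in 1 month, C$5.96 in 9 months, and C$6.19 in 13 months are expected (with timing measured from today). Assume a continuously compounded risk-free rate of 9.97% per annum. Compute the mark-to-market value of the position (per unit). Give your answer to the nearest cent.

C$0.20

PV(remaining dividends) I = 3.86·e^(−0.0997·1/12) + 5.96·e^(−0.0997·9/12) + 6.19·e^(−0.0997·13/12) = 14.9149
Current forward F = (S − I)·e^(rT) = (318.76 − 14.9149)·e^(0.0997·15/12) = 303.8451 × 1.132724 = 344.1726
Value (long) = (F − K)·e^(−rT) = (344.1726 − 344.40) × 0.882828 = -0.2008
Short position value = −(long value) = C$0.20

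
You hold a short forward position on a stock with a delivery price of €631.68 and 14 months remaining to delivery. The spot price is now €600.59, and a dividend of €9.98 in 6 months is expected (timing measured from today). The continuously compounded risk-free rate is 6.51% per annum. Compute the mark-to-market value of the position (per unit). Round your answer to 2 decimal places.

-€5.45

PV(remaining dividends) I = 9.98·e^(−0.0651·6/12) = 9.6604
Current forward F = (S − I)·e^(rT) = (600.59 − 9.6604)·e^(0.0651·14/12) = 590.9296 × 1.078909 = 637.5593
Value (long) = (F − K)·e^(−rT) = (637.5593 − 631.68) × 0.926863 = 5.4493
Short position value = −(long value) = -€5.45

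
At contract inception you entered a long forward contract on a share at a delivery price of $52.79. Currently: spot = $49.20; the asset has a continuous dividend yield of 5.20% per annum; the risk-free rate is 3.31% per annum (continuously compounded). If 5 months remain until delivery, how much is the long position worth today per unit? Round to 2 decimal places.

-$3.92

Current fair forward for the remaining 5 months: F = S·e^((r − q)·T), (r − q) = 0.0331 − 0.0520 = -0.0189
F = 49.20 · e^(-0.0189 × 5/12) = 49.20 × 0.992156 = 48.8141
Value of long forward = (F − K)·e^(−rT) = (48.8141 − 52.79) · e^(−0.0331·5/12)
= -3.9759 × 0.986303 = -3.92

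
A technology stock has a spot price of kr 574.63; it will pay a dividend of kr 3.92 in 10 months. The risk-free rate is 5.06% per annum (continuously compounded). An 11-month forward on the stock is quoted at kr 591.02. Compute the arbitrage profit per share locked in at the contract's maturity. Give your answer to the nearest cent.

PV(dividends) I = 3.92·e^(−0.0506·10/12) = 3.7581
Fair forward F* = (S − I)·e^(rT) = (574.63 − 3.7581)·e^0.046383 = 570.8719 × 1.047476 = 597.9746
Market kr 591.02 < fair 597.9746: forward underpriced → reverse cash-and-carry (short the stock, invest proceeds at r, pay the dividends, go long the forward).
Profit at T = |F_mkt − F*| = |591.02 − 597.9746| = kr 6.95 per share

kr 6.95 per share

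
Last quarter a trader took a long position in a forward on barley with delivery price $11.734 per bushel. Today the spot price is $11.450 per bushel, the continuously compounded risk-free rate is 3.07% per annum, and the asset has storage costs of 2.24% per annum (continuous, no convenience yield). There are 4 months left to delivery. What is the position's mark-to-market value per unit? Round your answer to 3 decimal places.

Current fair forward for the remaining 4 months: F = S·e^((r + u)·T), (r + u) = 0.0307 + 0.0224 = 0.0531
F = 11.450 · e^(0.0531 × 4/12) = 11.450 × 1.017858 = 11.6545
Value of long forward = (F − K)·e^(−rT) = (11.6545 − 11.734) · e^(−0.0307·4/12)
= -0.0795 × 0.989819 = -0.079

-$0.079 per bushel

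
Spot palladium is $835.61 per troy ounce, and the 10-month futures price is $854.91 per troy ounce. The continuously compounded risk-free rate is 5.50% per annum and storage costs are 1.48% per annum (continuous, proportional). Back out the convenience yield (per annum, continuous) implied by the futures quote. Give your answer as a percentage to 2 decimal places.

F = S·e^((r+u−y)T) ⇒ (r+u−y) = ln(F/S)/T
ln(854.91/835.61) = 0.022834; /T ⇒ 0.027401
y = r + u − ln(F/S)/T = 0.0550 + 0.0148 − 0.027401 = 0.042399
y = 4.24%

4.24%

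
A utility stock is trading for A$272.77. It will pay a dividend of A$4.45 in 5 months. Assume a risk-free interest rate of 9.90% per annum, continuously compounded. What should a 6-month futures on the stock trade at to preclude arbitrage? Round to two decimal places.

A$282.13

PV(dividends) I = 4.45·e^(−0.0990·5/12)
I = 4.2702
F = (S − I)·e^(rT) = (272.77 − 4.2702) · e^(0.0990·6/12)
= 268.4998 · e^0.049500 = 268.4998 × 1.050746 = A$282.13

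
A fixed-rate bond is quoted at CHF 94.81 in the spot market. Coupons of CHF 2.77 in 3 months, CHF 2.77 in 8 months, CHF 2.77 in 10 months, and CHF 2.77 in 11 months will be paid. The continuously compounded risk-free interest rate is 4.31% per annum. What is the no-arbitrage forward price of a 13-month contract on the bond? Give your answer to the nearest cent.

CHF 88.06

PV(coupons) I = 2.77·e^(−0.0431·3/12) + 2.77·e^(−0.0431·8/12) + 2.77·e^(−0.0431·10/12) + 2.77·e^(−0.0431·11/12)
I = 2.7403 + 2.6915 + 2.6723 + 2.6627 = 10.7668
F = (S − I)·e^(rT) = (94.81 − 10.7668) · e^(0.0431·13/12)
= 84.0432 · e^0.046692 = 84.0432 × 1.047799 = CHF 88.06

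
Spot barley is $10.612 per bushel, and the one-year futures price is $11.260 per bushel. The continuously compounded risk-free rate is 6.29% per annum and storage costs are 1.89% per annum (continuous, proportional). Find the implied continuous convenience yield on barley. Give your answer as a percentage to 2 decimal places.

2.25%

F = S·e^((r+u−y)T) ⇒ (r+u−y) = ln(F/S)/T
ln(11.260/10.612) = 0.059271; /T ⇒ 0.059271
y = r + u − ln(F/S)/T = 0.0629 + 0.0189 − 0.059271 = 0.022529
y = 2.25%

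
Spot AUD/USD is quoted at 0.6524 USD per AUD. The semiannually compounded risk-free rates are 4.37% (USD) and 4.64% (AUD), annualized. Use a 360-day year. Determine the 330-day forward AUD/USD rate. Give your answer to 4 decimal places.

By covered interest parity, F = S · (1+r_USD/2)^(2T) / (1+r_AUD/2)^(2T)
= 0.6524 × 1.040423 / 1.042944 = 0.6524 × 0.997583
F = 0.6508 USD per AUD

0.6508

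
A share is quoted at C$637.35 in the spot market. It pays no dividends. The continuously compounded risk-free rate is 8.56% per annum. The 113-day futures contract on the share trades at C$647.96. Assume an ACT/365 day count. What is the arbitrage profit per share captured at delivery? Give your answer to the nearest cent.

Fair futures: F* = S·e^(carry·T), with carry = r = 0.0856
F* = 637.35 · e^(0.0856 × 113/365) = 637.35 · e^0.026501 = 637.35 × 1.026855 = C$654.4660
Market C$647.96 < fair C$654.4660: forward underpriced → reverse cash-and-carry (short spot, go long the forward).
At maturity, profit = |F_mkt − F*| = |647.96 − 654.4660| = C$6.51 per share

C$6.51 per share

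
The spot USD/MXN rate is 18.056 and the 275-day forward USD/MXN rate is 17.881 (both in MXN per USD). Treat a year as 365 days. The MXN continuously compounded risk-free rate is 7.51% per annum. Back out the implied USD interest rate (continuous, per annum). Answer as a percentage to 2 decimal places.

8.80%

F = S·e^((r_MXN − r_USD)T) ⇒ r_USD = r_MXN − ln(F/S)/T
ln(17.881/18.056) = -0.009739; /(275/365) = -0.012926
r_USD = 0.0751 + 0.012926 = 0.088026
r_USD = 8.80%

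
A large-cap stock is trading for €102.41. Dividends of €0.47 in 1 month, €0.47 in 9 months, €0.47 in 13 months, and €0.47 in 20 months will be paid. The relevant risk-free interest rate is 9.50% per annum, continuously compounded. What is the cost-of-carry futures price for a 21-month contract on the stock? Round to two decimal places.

€118.89

PV(dividends) I = 0.47·e^(−0.0950·1/12) + 0.47·e^(−0.0950·9/12) + 0.47·e^(−0.0950·13/12) + 0.47·e^(−0.0950·20/12)
I = 0.4663 + 0.4377 + 0.4240 + 0.4012 = 1.7292
F = (S − I)·e^(rT) = (102.41 − 1.7292) · e^(0.0950·21/12)
= 100.6808 · e^0.166250 = 100.6808 × 1.180868 = €118.89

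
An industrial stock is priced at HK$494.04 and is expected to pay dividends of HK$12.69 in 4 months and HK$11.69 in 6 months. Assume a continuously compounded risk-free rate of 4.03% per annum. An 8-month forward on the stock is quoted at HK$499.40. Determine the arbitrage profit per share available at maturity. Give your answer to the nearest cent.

PV(dividends) I = 12.69·e^(−0.0403·4/12) + 11.69·e^(−0.0403·6/12) = 23.9775
Fair forward F* = (S − I)·e^(rT) = (494.04 − 23.9775)·e^0.026867 = 470.0625 × 1.027231 = 482.8628
Market HK$499.40 > fair 482.8628: forward overpriced → cash-and-carry (borrow at r, buy the stock and collect the dividends, short the forward).
Profit at T = |F_mkt − F*| = |499.40 − 482.8628| = HK$16.54 per share

HK$16.54 per share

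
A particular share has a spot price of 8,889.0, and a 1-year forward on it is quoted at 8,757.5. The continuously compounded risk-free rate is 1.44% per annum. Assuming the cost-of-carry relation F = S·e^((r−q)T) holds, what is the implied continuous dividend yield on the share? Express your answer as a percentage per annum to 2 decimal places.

From F = S·e^((r−q)T): (r − q) = ln(F/S)/T
ln(8757.5/8889.0) = ln(0.985206) = -0.014905
(r − q) = -0.014905 / (12/12) = -0.014905
q = r − ln(F/S)/T = 0.0144 + 0.014905 = 0.029305
q = 2.93%

2.93%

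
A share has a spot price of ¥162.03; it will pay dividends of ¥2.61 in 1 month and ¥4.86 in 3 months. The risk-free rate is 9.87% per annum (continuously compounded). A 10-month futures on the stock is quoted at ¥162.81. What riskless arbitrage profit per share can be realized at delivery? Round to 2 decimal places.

PV(dividends) I = 2.61·e^(−0.0987·1/12) + 4.86·e^(−0.0987·3/12) = 7.3302
Fair futures F* = (S − I)·e^(rT) = (162.03 − 7.3302)·e^0.082250 = 154.6998 × 1.085727 = 167.9617
Market ¥162.81 < fair 167.9617: forward underpriced → reverse cash-and-carry (short the stock, invest proceeds at r, pay the dividends, go long the forward).
Profit at T = |F_mkt − F*| = |162.81 − 167.9617| = ¥5.15 per share

¥5.15 per share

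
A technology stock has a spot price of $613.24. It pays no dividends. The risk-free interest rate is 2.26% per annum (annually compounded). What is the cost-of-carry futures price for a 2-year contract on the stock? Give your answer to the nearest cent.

$641.27

F = S · (1+r)^T
= 613.24 × 1.045711
F = $641.27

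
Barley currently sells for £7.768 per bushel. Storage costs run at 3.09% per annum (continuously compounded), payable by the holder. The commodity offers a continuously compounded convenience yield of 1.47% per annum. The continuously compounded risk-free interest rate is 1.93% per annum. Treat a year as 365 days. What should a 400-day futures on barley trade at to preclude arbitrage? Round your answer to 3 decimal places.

£8.076 per bushel

Net carry = r + u − y = 0.0193 + 0.0309 − 0.0147 = 0.0355
F = S·e^((r+u−y)T) = 7.768 · e^(0.0355 × 400/365) = 7.768 · e^0.038904
= 7.768 × 1.039671 = £8.076 per bushel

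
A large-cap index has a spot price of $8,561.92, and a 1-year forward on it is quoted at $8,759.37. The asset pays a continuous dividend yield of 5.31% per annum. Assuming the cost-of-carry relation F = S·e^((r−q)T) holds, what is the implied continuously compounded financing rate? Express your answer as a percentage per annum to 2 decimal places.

From F = S·e^((r−q)T): (r − q) = ln(F/S)/T
ln(8759.37/8561.92) = ln(1.023061) = 0.022799
(r − q) = 0.022799 / (1) = 0.022799
r = ln(F/S)/T + q = 0.022799 + 0.0531 = 0.075899
r = 7.59%

7.59%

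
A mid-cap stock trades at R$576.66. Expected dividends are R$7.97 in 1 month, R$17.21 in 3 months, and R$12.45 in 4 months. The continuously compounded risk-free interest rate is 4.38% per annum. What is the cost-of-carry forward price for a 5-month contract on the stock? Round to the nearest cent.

PV(dividends) I = 7.97·e^(−0.0438·1/12) + 17.21·e^(−0.0438·3/12) + 12.45·e^(−0.0438·4/12)
I = 7.9410 + 17.0226 + 12.2696 = 37.2332
F = (S − I)·e^(rT) = (576.66 − 37.2332) · e^(0.0438·5/12)
= 539.4268 · e^0.018250 = 539.4268 × 1.018418 = R$549.36

R$549.36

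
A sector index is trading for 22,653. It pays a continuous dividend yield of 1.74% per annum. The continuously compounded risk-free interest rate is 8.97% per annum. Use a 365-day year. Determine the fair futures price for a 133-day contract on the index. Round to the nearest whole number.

23,258

F = S·e^((r − q)T) = 22653 · e^((0.0897 − 0.0174) × 133/365)
= 22653 · e^0.026345 = 22653 × 1.026695
F = 23,258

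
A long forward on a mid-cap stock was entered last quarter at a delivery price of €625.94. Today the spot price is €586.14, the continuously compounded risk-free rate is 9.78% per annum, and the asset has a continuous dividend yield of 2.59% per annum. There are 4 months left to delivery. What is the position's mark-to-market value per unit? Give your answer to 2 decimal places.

Current fair forward for the remaining 4 months: F = S·e^((r − q)·T), (r − q) = 0.0978 − 0.0259 = 0.0719
F = 586.14 · e^(0.0719 × 4/12) = 586.14 × 1.024256 = 600.3574
Value of long forward = (F − K)·e^(−rT) = (600.3574 − 625.94) · e^(−0.0978·4/12)
= -25.5826 × 0.967926 = -24.76

-€24.76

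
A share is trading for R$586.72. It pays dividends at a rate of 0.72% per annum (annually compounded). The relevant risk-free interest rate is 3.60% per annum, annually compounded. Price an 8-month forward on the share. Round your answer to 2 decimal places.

R$597.85

F = S · (1+r)^T / (1+q)^T
= 586.72 × 1.023858 / 1.004794 = 586.72 × 1.018973
F = R$597.85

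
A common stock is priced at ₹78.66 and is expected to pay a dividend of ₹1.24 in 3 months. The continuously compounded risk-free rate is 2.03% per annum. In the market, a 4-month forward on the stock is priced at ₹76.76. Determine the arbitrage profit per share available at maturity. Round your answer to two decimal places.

₹1.19 per share

PV(dividends) I = 1.24·e^(−0.0203·3/12) = 1.2337
Fair forward F* = (S − I)·e^(rT) = (78.66 − 1.2337)·e^0.006767 = 77.4263 × 1.006790 = 77.9520
Market ₹76.76 < fair 77.9520: forward underpriced → reverse cash-and-carry (short the stock, invest proceeds at r, pay the dividends, go long the forward).
Profit at T = |F_mkt − F*| = |76.76 − 77.9520| = ₹1.19 per share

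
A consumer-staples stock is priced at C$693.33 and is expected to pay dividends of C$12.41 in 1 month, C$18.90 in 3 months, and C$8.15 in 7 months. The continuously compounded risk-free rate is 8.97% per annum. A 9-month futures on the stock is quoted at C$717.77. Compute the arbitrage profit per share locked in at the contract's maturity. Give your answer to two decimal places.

PV(dividends) I = 12.41·e^(−0.0897·1/12) + 18.90·e^(−0.0897·3/12) + 8.15·e^(−0.0897·7/12) = 38.5330
Fair futures F* = (S − I)·e^(rT) = (693.33 − 38.5330)·e^0.067275 = 654.7970 × 1.069590 = 700.3643
Market C$717.77 > fair 700.3643: forward overpriced → cash-and-carry (borrow at r, buy the stock and collect the dividends, short the forward).
Profit at T = |F_mkt − F*| = |717.77 − 700.3643| = C$17.41 per share

C$17.41 per share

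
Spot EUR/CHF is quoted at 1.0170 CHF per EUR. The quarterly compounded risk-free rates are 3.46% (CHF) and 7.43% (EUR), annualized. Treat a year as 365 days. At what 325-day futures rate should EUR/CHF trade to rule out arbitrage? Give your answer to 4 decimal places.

0.9821

By covered interest parity, F = S · (1+r_CHF/4)^(4T) / (1+r_EUR/4)^(4T)
= 1.0170 × 1.031151 / 1.067747 = 1.0170 × 0.965726
F = 0.9821 CHF per EUR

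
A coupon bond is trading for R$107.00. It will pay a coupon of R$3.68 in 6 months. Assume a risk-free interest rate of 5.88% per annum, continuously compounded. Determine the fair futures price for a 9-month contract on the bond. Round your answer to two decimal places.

PV(coupons) I = 3.68·e^(−0.0588·6/12)
I = 3.5734
F = (S − I)·e^(rT) = (107.00 − 3.5734) · e^(0.0588·9/12)
= 103.4266 · e^0.044100 = 103.4266 × 1.045087 = R$108.09

R$108.09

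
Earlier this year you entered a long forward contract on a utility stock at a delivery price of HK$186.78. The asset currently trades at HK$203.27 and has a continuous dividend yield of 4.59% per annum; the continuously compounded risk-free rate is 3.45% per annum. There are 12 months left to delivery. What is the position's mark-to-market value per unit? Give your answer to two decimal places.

Current fair forward for the remaining 12 months: F = S·e^((r − q)·T), (r − q) = 0.0345 − 0.0459 = -0.0114
F = 203.27 · e^(-0.0114 × 12/12) = 203.27 × 0.988665 = 200.9659
Value of long forward = (F − K)·e^(−rT) = (200.9659 − 186.78) · e^(−0.0345·12/12)
= 14.1859 × 0.966088 = 13.70

HK$13.70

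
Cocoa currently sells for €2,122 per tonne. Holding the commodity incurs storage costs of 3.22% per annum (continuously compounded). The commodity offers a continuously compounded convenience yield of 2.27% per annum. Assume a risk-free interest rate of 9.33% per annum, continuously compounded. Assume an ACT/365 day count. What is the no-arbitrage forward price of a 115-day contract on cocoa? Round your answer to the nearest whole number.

€2,192 per tonne

Net carry = r + u − y = 0.0933 + 0.0322 − 0.0227 = 0.1028
F = S·e^((r+u−y)T) = 2122 · e^(0.1028 × 115/365) = 2122 · e^0.032389
= 2122 × 1.032919 = €2,192 per tonne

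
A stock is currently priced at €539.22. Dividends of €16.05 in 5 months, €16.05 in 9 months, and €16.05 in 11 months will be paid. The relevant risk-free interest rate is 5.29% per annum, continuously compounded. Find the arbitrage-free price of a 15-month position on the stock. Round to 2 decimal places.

€526.49

PV(dividends) I = 16.05·e^(−0.0529·5/12) + 16.05·e^(−0.0529·9/12) + 16.05·e^(−0.0529·11/12)
I = 15.7001 + 15.4257 + 15.2903 = 46.4161
F = (S − I)·e^(rT) = (539.22 − 46.4161) · e^(0.0529·15/12)
= 492.8039 · e^0.066125 = 492.8039 × 1.068360 = €526.49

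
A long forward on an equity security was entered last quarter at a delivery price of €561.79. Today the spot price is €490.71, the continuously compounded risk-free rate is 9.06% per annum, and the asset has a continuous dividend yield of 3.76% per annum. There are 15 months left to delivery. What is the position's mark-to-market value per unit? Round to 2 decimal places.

Current fair forward for the remaining 15 months: F = S·e^((r − q)·T), (r − q) = 0.0906 − 0.0376 = 0.0530
F = 490.71 · e^(0.0530 × 15/12) = 490.71 × 1.068494 = 524.3207
Value of long forward = (F − K)·e^(−rT) = (524.3207 − 561.79) · e^(−0.0906·15/12)
= -37.4693 × 0.892927 = -33.46

-€33.46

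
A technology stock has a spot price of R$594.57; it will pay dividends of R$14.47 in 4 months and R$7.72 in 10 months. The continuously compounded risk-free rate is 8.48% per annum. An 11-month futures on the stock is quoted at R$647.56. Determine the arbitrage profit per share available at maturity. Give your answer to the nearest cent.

PV(dividends) I = 14.47·e^(−0.0848·4/12) + 7.72·e^(−0.0848·10/12) = 21.2600
Fair futures F* = (S − I)·e^(rT) = (594.57 − 21.2600)·e^0.077733 = 573.3100 × 1.080834 = 619.6529
Market R$647.56 > fair 619.6529: forward overpriced → cash-and-carry (borrow at r, buy the stock and collect the dividends, short the forward).
Profit at T = |F_mkt − F*| = |647.56 − 619.6529| = R$27.91 per share

R$27.91 per share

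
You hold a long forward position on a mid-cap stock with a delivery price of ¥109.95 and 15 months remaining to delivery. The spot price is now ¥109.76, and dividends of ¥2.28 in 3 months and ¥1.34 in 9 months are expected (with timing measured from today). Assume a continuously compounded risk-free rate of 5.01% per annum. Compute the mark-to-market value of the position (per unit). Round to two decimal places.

¥2.94

PV(remaining dividends) I = 2.28·e^(−0.0501·3/12) + 1.34·e^(−0.0501·9/12) = 3.5422
Current forward F = (S − I)·e^(rT) = (109.76 − 3.5422)·e^(0.0501·15/12) = 106.2178 × 1.064628 = 113.0824
Value (long) = (F − K)·e^(−rT) = (113.0824 − 109.95) × 0.939296 = 2.9423
Value = ¥2.94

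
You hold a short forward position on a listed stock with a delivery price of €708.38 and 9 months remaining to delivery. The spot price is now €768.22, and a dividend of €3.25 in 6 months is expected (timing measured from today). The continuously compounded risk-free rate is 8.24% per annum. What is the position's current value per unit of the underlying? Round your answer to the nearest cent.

PV(remaining dividends) I = 3.25·e^(−0.0824·6/12) = 3.1188
Current forward F = (S − I)·e^(rT) = (768.22 − 3.1188)·e^(0.0824·9/12) = 765.1012 × 1.063750 = 813.8764
Value (long) = (F − K)·e^(−rT) = (813.8764 − 708.38) × 0.940071 = 99.1741
Short position value = −(long value) = -€99.17

-€99.17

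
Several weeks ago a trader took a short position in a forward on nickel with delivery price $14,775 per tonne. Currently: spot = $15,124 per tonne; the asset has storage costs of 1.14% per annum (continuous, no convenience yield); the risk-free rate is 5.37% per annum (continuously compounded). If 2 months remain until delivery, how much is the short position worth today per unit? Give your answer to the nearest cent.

-$509.41 per tonne

Current fair forward for the remaining 2 months: F = S·e^((r + u)·T), (r + u) = 0.0537 + 0.0114 = 0.0651
F = 15124 · e^(0.0651 × 2/12) = 15124 × 1.01090907 = 15288.9888
Value of long forward = (F − K)·e^(−rT) = (15288.9888 − 14775) · e^(−0.0537·2/12)
= 513.9888 × 0.99108993 = 509.41
Short position value = −(long value) = -$509.41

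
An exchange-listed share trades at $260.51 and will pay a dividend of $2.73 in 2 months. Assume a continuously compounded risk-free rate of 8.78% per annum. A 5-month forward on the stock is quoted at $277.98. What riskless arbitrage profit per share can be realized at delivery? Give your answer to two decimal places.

PV(dividends) I = 2.73·e^(−0.0878·2/12) = 2.6903
Fair forward F* = (S − I)·e^(rT) = (260.51 − 2.6903)·e^0.036583 = 257.8197 × 1.037260 = 267.4261
Market $277.98 > fair 267.4261: forward overpriced → cash-and-carry (borrow at r, buy the stock and collect the dividends, short the forward).
Profit at T = |F_mkt − F*| = |277.98 − 267.4261| = $10.55 per share

$10.55 per share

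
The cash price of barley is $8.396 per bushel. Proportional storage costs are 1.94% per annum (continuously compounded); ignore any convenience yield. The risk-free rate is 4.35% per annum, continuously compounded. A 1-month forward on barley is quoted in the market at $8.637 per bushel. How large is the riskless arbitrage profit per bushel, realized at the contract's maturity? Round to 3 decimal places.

$0.197 per bushel

Fair forward: F* = S·e^(carry·T), with carry = (r + u) = 0.0435 + 0.0194 = 0.0629
F* = 8.396 · e^(0.0629 × 1/12) = 8.396 · e^0.005242 = 8.396 × 1.005256 = $8.4401
Market $8.637 > fair $8.4401: forward overpriced → cash-and-carry (buy spot, short the forward).
At maturity, profit = |F_mkt − F*| = |8.637 − 8.4401| = $0.197 per bushel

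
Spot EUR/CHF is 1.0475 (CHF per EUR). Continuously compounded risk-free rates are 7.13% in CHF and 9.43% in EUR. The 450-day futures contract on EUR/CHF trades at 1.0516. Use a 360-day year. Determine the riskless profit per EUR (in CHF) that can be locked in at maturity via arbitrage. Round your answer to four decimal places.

0.0338 per EUR (in CHF)

Fair futures: F* = S·e^(carry·T), with carry = (r_CHF − r_EUR) = 0.0713 − 0.0943 = -0.0230
F* = 1.0475 · e^(-0.0230 × 450/360) = 1.0475 · e^-0.028750 = 1.0475 × 0.971659 = 1.0178
Market 1.0516 > fair 1.0178: forward overpriced → cash-and-carry (buy spot, short the forward).
At maturity, profit = |F_mkt − F*| = |1.0516 − 1.0178| = 0.0338 per EUR (in CHF)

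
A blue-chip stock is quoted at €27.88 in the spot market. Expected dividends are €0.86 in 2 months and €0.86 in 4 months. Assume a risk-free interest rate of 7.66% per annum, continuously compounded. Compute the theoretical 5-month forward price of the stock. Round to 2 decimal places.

€27.04

PV(dividends) I = 0.86·e^(−0.0766·2/12) + 0.86·e^(−0.0766·4/12)
I = 0.8491 + 0.8383 = 1.6874
F = (S − I)·e^(rT) = (27.88 − 1.6874) · e^(0.0766·5/12)
= 26.1926 · e^0.031917 = 26.1926 × 1.032432 = €27.04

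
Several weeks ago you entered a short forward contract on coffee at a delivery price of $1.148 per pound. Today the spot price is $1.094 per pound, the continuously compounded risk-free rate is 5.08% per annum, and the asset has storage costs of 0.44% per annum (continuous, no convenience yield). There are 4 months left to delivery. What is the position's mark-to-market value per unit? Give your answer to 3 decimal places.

Current fair forward for the remaining 4 months: F = S·e^((r + u)·T), (r + u) = 0.0508 + 0.0044 = 0.0552
F = 1.094 · e^(0.0552 × 4/12) = 1.094 × 1.018570 = 1.1143
Value of long forward = (F − K)·e^(−rT) = (1.1143 − 1.148) · e^(−0.0508·4/12)
= -0.0337 × 0.983209 = -0.033
Short position value = −(long value) = $0.033

$0.033 per pound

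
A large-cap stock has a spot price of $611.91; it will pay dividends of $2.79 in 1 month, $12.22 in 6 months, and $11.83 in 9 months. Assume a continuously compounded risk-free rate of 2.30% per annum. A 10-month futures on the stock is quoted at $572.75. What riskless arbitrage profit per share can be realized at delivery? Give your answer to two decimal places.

$24.00 per share

PV(dividends) I = 2.79·e^(−0.0230·1/12) + 12.22·e^(−0.0230·6/12) + 11.83·e^(−0.0230·9/12) = 26.4926
Fair futures F* = (S − I)·e^(rT) = (611.91 − 26.4926)·e^0.019167 = 585.4174 × 1.019352 = 596.7464
Market $572.75 < fair 596.7464: forward underpriced → reverse cash-and-carry (short the stock, invest proceeds at r, pay the dividends, go long the forward).
Profit at T = |F_mkt − F*| = |572.75 − 596.7464| = $24.00 per share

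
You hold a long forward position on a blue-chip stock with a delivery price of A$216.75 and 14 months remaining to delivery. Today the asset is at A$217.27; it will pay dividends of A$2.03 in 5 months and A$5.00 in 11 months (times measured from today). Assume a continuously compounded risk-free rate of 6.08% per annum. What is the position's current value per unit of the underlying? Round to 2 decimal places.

A$8.65

PV(remaining dividends) I = 2.03·e^(−0.0608·5/12) + 5.00·e^(−0.0608·11/12) = 6.7082
Current forward F = (S − I)·e^(rT) = (217.27 − 6.7082)·e^(0.0608·14/12) = 210.5618 × 1.073510 = 226.0402
Value (long) = (F − K)·e^(−rT) = (226.0402 − 216.75) × 0.931524 = 8.6540
Value = A$8.65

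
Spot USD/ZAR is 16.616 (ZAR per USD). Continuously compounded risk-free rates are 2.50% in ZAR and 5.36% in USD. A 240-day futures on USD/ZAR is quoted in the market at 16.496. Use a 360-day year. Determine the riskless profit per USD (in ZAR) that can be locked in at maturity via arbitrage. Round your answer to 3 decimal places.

0.194 per USD (in ZAR)

Fair futures: F* = S·e^(carry·T), with carry = (r_ZAR − r_USD) = 0.0250 − 0.0536 = -0.0286
F* = 16.616 · e^(-0.0286 × 240/360) = 16.616 · e^-0.019067 = 16.616 × 0.981114 = 16.3022
Market 16.496 > fair 16.3022: forward overpriced → cash-and-carry (buy spot, short the forward).
At maturity, profit = |F_mkt − F*| = |16.496 − 16.3022| = 0.194 per USD (in ZAR)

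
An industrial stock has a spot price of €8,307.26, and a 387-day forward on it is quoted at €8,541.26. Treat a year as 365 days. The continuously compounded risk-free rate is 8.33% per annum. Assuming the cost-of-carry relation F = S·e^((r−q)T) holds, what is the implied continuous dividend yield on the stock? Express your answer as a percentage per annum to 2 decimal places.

5.71%

From F = S·e^((r−q)T): (r − q) = ln(F/S)/T
ln(8541.26/8307.26) = ln(1.028168) = 0.027779
(r − q) = 0.027779 / (387/365) = 0.026200
q = r − ln(F/S)/T = 0.0833 − 0.026200 = 0.057100
q = 5.71%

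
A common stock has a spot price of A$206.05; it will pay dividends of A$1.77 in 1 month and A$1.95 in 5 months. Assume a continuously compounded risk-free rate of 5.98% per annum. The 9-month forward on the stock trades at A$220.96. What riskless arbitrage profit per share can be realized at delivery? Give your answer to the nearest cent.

PV(dividends) I = 1.77·e^(−0.0598·1/12) + 1.95·e^(−0.0598·5/12) = 3.6632
Fair forward F* = (S − I)·e^(rT) = (206.05 − 3.6632)·e^0.044850 = 202.3868 × 1.045871 = 211.6705
Market A$220.96 > fair 211.6705: forward overpriced → cash-and-carry (borrow at r, buy the stock and collect the dividends, short the forward).
Profit at T = |F_mkt − F*| = |220.96 − 211.6705| = A$9.29 per share

A$9.29 per share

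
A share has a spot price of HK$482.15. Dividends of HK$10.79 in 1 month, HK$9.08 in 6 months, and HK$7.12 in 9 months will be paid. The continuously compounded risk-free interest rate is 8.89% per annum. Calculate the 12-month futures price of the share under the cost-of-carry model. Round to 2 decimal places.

HK$498.50

PV(dividends) I = 10.79·e^(−0.0889·1/12) + 9.08·e^(−0.0889·6/12) + 7.12·e^(−0.0889·9/12)
I = 10.7104 + 8.6852 + 6.6608 = 26.0564
F = (S − I)·e^(rT) = (482.15 − 26.0564) · e^(0.0889·12/12)
= 456.0936 · e^0.088900 = 456.0936 × 1.092971 = HK$498.50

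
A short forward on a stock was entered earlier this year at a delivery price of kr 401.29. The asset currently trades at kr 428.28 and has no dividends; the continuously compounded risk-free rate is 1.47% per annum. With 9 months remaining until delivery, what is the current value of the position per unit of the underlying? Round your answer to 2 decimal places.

-kr 31.39

Current fair forward for the remaining 9 months: F = S·e^(r·T), r = 0.0147
F = 428.28 · e^(0.0147 × 9/12) = 428.28 × 1.011086 = 433.0279
Value of long forward = (F − K)·e^(−rT) = (433.0279 − 401.29) · e^(−0.0147·9/12)
= 31.7379 × 0.989036 = 31.39
Short position value = −(long value) = -kr 31.39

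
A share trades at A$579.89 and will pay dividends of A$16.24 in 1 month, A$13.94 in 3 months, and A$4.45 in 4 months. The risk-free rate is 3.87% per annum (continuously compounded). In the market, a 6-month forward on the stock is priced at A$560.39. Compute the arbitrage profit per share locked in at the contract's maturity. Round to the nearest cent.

A$4.23 per share

PV(dividends) I = 16.24·e^(−0.0387·1/12) + 13.94·e^(−0.0387·3/12) + 4.45·e^(−0.0387·4/12) = 34.3865
Fair forward F* = (S − I)·e^(rT) = (579.89 − 34.3865)·e^0.019350 = 545.5035 × 1.019538 = 556.1615
Market A$560.39 > fair 556.1615: forward overpriced → cash-and-carry (borrow at r, buy the stock and collect the dividends, short the forward).
Profit at T = |F_mkt − F*| = |560.39 − 556.1615| = A$4.23 per share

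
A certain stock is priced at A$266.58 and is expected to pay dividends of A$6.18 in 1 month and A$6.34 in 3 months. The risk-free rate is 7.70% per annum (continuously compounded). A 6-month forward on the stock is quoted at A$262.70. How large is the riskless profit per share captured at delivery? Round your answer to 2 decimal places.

PV(dividends) I = 6.18·e^(−0.0770·1/12) + 6.34·e^(−0.0770·3/12) = 12.3596
Fair forward F* = (S − I)·e^(rT) = (266.58 − 12.3596)·e^0.038500 = 254.2204 × 1.039251 = 264.1988
Market A$262.70 < fair 264.1988: forward underpriced → reverse cash-and-carry (short the stock, invest proceeds at r, pay the dividends, go long the forward).
Profit at T = |F_mkt − F*| = |262.70 − 264.1988| = A$1.50 per share

A$1.50 per share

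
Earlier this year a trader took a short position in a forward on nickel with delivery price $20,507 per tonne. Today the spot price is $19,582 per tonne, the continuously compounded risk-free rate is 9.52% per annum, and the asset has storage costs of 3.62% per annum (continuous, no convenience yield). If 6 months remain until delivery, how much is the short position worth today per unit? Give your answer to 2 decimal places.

-$385.93 per tonne

Current fair forward for the remaining 6 months: F = S·e^((r + u)·T), (r + u) = 0.0952 + 0.0362 = 0.1314
F = 19582 · e^(0.1314 × 6/12) = 19582 × 1.06790630 = 20911.7412
Value of long forward = (F − K)·e^(−rT) = (20911.7412 − 20507) · e^(−0.0952·6/12)
= 404.7412 × 0.95351512 = 385.93
Short position value = −(long value) = -$385.93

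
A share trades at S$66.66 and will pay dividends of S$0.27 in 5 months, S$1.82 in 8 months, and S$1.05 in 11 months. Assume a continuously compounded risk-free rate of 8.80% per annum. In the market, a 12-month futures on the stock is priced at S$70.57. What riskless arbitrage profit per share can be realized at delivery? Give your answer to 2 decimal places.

PV(dividends) I = 0.27·e^(−0.0880·5/12) + 1.82·e^(−0.0880·8/12) + 1.05·e^(−0.0880·11/12) = 2.9452
Fair futures F* = (S − I)·e^(rT) = (66.66 − 2.9452)·e^0.088000 = 63.7148 × 1.091988 = 69.5758
Market S$70.57 > fair 69.5758: forward overpriced → cash-and-carry (borrow at r, buy the stock and collect the dividends, short the forward).
Profit at T = |F_mkt − F*| = |70.57 − 69.5758| = S$0.99 per share

S$0.99 per share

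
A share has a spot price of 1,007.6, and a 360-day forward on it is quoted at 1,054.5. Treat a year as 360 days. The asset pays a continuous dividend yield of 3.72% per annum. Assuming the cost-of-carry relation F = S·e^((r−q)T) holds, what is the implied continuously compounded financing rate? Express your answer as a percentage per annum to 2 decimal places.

From F = S·e^((r−q)T): (r − q) = ln(F/S)/T
ln(1054.5/1007.6) = ln(1.046546) = 0.045495
(r − q) = 0.045495 / (360/360) = 0.045495
r = ln(F/S)/T + q = 0.045495 + 0.0372 = 0.082695
r = 8.27%

8.27%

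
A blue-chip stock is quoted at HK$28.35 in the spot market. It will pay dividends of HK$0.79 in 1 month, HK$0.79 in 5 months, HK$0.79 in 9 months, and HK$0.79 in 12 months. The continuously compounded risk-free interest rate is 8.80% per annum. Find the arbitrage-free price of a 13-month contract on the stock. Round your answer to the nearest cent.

HK$27.88

PV(dividends) I = 0.79·e^(−0.0880·1/12) + 0.79·e^(−0.0880·5/12) + 0.79·e^(−0.0880·9/12) + 0.79·e^(−0.0880·12/12)
I = 0.7842 + 0.7616 + 0.7395 + 0.7235 = 3.0088
F = (S − I)·e^(rT) = (28.35 − 3.0088) · e^(0.0880·13/12)
= 25.3412 · e^0.095333 = 25.3412 × 1.100025 = HK$27.88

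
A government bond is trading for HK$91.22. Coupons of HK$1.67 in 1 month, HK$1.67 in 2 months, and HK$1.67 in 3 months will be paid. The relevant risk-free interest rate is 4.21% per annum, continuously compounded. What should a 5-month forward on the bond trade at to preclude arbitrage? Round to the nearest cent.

HK$87.77

PV(coupons) I = 1.67·e^(−0.0421·1/12) + 1.67·e^(−0.0421·2/12) + 1.67·e^(−0.0421·3/12)
I = 1.6642 + 1.6583 + 1.6525 = 4.9750
F = (S − I)·e^(rT) = (91.22 − 4.9750) · e^(0.0421·5/12)
= 86.2450 · e^0.017542 = 86.2450 × 1.017697 = HK$87.77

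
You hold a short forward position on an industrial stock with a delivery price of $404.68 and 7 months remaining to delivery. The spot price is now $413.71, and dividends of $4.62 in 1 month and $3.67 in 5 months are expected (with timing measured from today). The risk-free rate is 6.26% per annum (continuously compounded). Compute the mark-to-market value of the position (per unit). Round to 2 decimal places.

-$15.37

PV(remaining dividends) I = 4.62·e^(−0.0626·1/12) + 3.67·e^(−0.0626·5/12) = 8.1715
Current forward F = (S − I)·e^(rT) = (413.71 − 8.1715)·e^(0.0626·7/12) = 405.5385 × 1.037192 = 420.6213
Value (long) = (F − K)·e^(−rT) = (420.6213 − 404.68) × 0.964142 = 15.3697
Short position value = −(long value) = -$15.37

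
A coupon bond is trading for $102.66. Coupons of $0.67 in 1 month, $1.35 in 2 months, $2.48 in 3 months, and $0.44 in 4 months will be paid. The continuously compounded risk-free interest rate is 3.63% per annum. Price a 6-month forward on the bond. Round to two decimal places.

PV(coupons) I = 0.67·e^(−0.0363·1/12) + 1.35·e^(−0.0363·2/12) + 2.48·e^(−0.0363·3/12) + 0.44·e^(−0.0363·4/12)
I = 0.6680 + 1.3419 + 2.4576 + 0.4347 = 4.9022
F = (S − I)·e^(rT) = (102.66 − 4.9022) · e^(0.0363·6/12)
= 97.7578 · e^0.018150 = 97.7578 × 1.018316 = $99.55

$99.55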